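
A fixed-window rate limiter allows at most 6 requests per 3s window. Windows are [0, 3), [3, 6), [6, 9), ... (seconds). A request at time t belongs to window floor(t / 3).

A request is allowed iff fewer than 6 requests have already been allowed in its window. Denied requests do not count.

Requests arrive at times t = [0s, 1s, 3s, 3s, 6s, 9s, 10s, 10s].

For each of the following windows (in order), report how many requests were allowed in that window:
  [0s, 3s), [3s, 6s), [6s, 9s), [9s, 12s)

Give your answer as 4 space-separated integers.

Processing requests:
  req#1 t=0s (window 0): ALLOW
  req#2 t=1s (window 0): ALLOW
  req#3 t=3s (window 1): ALLOW
  req#4 t=3s (window 1): ALLOW
  req#5 t=6s (window 2): ALLOW
  req#6 t=9s (window 3): ALLOW
  req#7 t=10s (window 3): ALLOW
  req#8 t=10s (window 3): ALLOW

Allowed counts by window: 2 2 1 3

Answer: 2 2 1 3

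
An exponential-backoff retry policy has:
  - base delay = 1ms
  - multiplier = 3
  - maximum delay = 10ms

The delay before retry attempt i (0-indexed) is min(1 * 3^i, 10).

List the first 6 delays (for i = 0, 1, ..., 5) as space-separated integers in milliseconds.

Computing each delay:
  i=0: min(1*3^0, 10) = 1
  i=1: min(1*3^1, 10) = 3
  i=2: min(1*3^2, 10) = 9
  i=3: min(1*3^3, 10) = 10
  i=4: min(1*3^4, 10) = 10
  i=5: min(1*3^5, 10) = 10

Answer: 1 3 9 10 10 10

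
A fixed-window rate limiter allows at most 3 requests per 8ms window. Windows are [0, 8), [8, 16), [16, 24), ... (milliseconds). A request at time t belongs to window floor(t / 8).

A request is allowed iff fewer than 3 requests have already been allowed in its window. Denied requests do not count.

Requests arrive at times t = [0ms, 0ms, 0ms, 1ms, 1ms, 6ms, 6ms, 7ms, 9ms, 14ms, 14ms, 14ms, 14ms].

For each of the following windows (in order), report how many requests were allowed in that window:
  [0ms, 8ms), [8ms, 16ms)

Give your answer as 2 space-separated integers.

Answer: 3 3

Derivation:
Processing requests:
  req#1 t=0ms (window 0): ALLOW
  req#2 t=0ms (window 0): ALLOW
  req#3 t=0ms (window 0): ALLOW
  req#4 t=1ms (window 0): DENY
  req#5 t=1ms (window 0): DENY
  req#6 t=6ms (window 0): DENY
  req#7 t=6ms (window 0): DENY
  req#8 t=7ms (window 0): DENY
  req#9 t=9ms (window 1): ALLOW
  req#10 t=14ms (window 1): ALLOW
  req#11 t=14ms (window 1): ALLOW
  req#12 t=14ms (window 1): DENY
  req#13 t=14ms (window 1): DENY

Allowed counts by window: 3 3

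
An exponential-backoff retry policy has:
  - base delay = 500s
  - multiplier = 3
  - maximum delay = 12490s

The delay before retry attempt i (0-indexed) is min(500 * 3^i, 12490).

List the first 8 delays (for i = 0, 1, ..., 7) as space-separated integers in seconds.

Answer: 500 1500 4500 12490 12490 12490 12490 12490

Derivation:
Computing each delay:
  i=0: min(500*3^0, 12490) = 500
  i=1: min(500*3^1, 12490) = 1500
  i=2: min(500*3^2, 12490) = 4500
  i=3: min(500*3^3, 12490) = 12490
  i=4: min(500*3^4, 12490) = 12490
  i=5: min(500*3^5, 12490) = 12490
  i=6: min(500*3^6, 12490) = 12490
  i=7: min(500*3^7, 12490) = 12490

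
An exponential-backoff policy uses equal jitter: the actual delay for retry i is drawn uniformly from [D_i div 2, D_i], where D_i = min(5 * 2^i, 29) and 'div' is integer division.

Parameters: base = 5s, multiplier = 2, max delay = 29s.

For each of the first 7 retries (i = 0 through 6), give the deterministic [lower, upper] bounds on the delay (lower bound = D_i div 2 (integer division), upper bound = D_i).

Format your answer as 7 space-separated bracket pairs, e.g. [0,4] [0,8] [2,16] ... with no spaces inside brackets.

Answer: [2,5] [5,10] [10,20] [14,29] [14,29] [14,29] [14,29]

Derivation:
Computing bounds per retry:
  i=0: D_i=min(5*2^0,29)=5, bounds=[2,5]
  i=1: D_i=min(5*2^1,29)=10, bounds=[5,10]
  i=2: D_i=min(5*2^2,29)=20, bounds=[10,20]
  i=3: D_i=min(5*2^3,29)=29, bounds=[14,29]
  i=4: D_i=min(5*2^4,29)=29, bounds=[14,29]
  i=5: D_i=min(5*2^5,29)=29, bounds=[14,29]
  i=6: D_i=min(5*2^6,29)=29, bounds=[14,29]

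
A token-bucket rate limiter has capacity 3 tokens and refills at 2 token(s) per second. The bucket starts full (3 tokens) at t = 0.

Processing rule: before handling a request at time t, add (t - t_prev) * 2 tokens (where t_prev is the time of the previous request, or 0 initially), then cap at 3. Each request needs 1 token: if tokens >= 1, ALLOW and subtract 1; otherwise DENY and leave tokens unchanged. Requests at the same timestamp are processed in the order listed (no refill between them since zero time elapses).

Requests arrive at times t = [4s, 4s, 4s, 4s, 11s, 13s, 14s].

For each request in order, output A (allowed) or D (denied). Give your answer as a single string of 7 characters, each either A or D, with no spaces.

Answer: AAADAAA

Derivation:
Simulating step by step:
  req#1 t=4s: ALLOW
  req#2 t=4s: ALLOW
  req#3 t=4s: ALLOW
  req#4 t=4s: DENY
  req#5 t=11s: ALLOW
  req#6 t=13s: ALLOW
  req#7 t=14s: ALLOW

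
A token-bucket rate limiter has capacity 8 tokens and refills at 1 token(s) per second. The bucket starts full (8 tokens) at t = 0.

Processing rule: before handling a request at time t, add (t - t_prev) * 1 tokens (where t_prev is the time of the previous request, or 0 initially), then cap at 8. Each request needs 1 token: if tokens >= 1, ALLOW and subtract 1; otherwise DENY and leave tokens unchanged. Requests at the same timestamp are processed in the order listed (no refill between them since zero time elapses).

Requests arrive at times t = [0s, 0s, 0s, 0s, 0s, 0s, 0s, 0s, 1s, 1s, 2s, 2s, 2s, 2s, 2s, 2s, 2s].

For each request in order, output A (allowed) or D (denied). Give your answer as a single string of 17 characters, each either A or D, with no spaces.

Answer: AAAAAAAAADADDDDDD

Derivation:
Simulating step by step:
  req#1 t=0s: ALLOW
  req#2 t=0s: ALLOW
  req#3 t=0s: ALLOW
  req#4 t=0s: ALLOW
  req#5 t=0s: ALLOW
  req#6 t=0s: ALLOW
  req#7 t=0s: ALLOW
  req#8 t=0s: ALLOW
  req#9 t=1s: ALLOW
  req#10 t=1s: DENY
  req#11 t=2s: ALLOW
  req#12 t=2s: DENY
  req#13 t=2s: DENY
  req#14 t=2s: DENY
  req#15 t=2s: DENY
  req#16 t=2s: DENY
  req#17 t=2s: DENY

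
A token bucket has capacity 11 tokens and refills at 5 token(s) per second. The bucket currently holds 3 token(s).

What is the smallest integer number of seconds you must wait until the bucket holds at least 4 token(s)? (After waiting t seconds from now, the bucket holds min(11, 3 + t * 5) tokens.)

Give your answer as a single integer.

Answer: 1

Derivation:
Need 3 + t * 5 >= 4, so t >= 1/5.
Smallest integer t = ceil(1/5) = 1.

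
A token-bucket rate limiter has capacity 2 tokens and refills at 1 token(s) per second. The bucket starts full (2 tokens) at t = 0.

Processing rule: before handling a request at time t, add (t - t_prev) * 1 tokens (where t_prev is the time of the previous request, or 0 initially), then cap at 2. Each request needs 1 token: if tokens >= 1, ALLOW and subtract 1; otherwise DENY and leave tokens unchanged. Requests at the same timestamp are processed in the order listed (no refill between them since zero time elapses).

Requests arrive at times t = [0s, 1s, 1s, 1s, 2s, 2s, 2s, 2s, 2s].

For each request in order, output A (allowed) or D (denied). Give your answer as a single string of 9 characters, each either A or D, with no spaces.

Simulating step by step:
  req#1 t=0s: ALLOW
  req#2 t=1s: ALLOW
  req#3 t=1s: ALLOW
  req#4 t=1s: DENY
  req#5 t=2s: ALLOW
  req#6 t=2s: DENY
  req#7 t=2s: DENY
  req#8 t=2s: DENY
  req#9 t=2s: DENY

Answer: AAADADDDD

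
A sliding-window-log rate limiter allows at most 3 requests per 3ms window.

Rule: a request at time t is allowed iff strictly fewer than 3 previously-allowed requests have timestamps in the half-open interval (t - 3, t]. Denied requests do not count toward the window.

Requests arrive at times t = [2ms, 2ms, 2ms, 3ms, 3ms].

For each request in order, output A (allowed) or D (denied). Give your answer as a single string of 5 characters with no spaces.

Tracking allowed requests in the window:
  req#1 t=2ms: ALLOW
  req#2 t=2ms: ALLOW
  req#3 t=2ms: ALLOW
  req#4 t=3ms: DENY
  req#5 t=3ms: DENY

Answer: AAADD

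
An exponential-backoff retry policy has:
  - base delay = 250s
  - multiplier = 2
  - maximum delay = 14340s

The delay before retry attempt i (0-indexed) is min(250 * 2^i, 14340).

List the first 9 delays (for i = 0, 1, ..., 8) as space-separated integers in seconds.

Computing each delay:
  i=0: min(250*2^0, 14340) = 250
  i=1: min(250*2^1, 14340) = 500
  i=2: min(250*2^2, 14340) = 1000
  i=3: min(250*2^3, 14340) = 2000
  i=4: min(250*2^4, 14340) = 4000
  i=5: min(250*2^5, 14340) = 8000
  i=6: min(250*2^6, 14340) = 14340
  i=7: min(250*2^7, 14340) = 14340
  i=8: min(250*2^8, 14340) = 14340

Answer: 250 500 1000 2000 4000 8000 14340 14340 14340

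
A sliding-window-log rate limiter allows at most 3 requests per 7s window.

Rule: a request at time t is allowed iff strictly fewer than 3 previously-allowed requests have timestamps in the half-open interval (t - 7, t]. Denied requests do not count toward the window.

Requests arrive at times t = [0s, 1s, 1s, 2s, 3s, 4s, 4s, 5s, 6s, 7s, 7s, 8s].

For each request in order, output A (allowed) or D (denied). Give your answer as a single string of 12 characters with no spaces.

Answer: AAADDDDDDADA

Derivation:
Tracking allowed requests in the window:
  req#1 t=0s: ALLOW
  req#2 t=1s: ALLOW
  req#3 t=1s: ALLOW
  req#4 t=2s: DENY
  req#5 t=3s: DENY
  req#6 t=4s: DENY
  req#7 t=4s: DENY
  req#8 t=5s: DENY
  req#9 t=6s: DENY
  req#10 t=7s: ALLOW
  req#11 t=7s: DENY
  req#12 t=8s: ALLOW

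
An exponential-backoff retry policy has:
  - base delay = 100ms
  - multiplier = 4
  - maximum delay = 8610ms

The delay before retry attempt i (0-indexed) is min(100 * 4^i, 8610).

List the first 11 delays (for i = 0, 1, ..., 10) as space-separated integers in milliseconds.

Computing each delay:
  i=0: min(100*4^0, 8610) = 100
  i=1: min(100*4^1, 8610) = 400
  i=2: min(100*4^2, 8610) = 1600
  i=3: min(100*4^3, 8610) = 6400
  i=4: min(100*4^4, 8610) = 8610
  i=5: min(100*4^5, 8610) = 8610
  i=6: min(100*4^6, 8610) = 8610
  i=7: min(100*4^7, 8610) = 8610
  i=8: min(100*4^8, 8610) = 8610
  i=9: min(100*4^9, 8610) = 8610
  i=10: min(100*4^10, 8610) = 8610

Answer: 100 400 1600 6400 8610 8610 8610 8610 8610 8610 8610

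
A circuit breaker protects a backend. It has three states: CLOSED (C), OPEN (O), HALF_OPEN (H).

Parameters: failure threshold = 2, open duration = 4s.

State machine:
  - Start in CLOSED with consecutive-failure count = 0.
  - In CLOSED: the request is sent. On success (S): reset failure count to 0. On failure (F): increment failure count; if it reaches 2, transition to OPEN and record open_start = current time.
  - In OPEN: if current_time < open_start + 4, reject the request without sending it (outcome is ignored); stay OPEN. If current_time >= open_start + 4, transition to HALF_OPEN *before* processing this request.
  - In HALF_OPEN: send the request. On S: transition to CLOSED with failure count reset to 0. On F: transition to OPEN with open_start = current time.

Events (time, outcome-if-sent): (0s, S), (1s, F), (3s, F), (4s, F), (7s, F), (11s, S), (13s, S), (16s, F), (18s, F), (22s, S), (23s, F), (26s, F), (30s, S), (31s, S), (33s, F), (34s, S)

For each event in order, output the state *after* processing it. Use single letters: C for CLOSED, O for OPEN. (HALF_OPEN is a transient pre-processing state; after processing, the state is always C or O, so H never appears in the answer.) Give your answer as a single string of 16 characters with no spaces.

Answer: CCOOOCCCOCCOCCCC

Derivation:
State after each event:
  event#1 t=0s outcome=S: state=CLOSED
  event#2 t=1s outcome=F: state=CLOSED
  event#3 t=3s outcome=F: state=OPEN
  event#4 t=4s outcome=F: state=OPEN
  event#5 t=7s outcome=F: state=OPEN
  event#6 t=11s outcome=S: state=CLOSED
  event#7 t=13s outcome=S: state=CLOSED
  event#8 t=16s outcome=F: state=CLOSED
  event#9 t=18s outcome=F: state=OPEN
  event#10 t=22s outcome=S: state=CLOSED
  event#11 t=23s outcome=F: state=CLOSED
  event#12 t=26s outcome=F: state=OPEN
  event#13 t=30s outcome=S: state=CLOSED
  event#14 t=31s outcome=S: state=CLOSED
  event#15 t=33s outcome=F: state=CLOSED
  event#16 t=34s outcome=S: state=CLOSED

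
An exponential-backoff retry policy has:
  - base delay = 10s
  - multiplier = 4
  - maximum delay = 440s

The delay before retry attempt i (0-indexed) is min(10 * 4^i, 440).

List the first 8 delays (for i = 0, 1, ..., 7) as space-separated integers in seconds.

Answer: 10 40 160 440 440 440 440 440

Derivation:
Computing each delay:
  i=0: min(10*4^0, 440) = 10
  i=1: min(10*4^1, 440) = 40
  i=2: min(10*4^2, 440) = 160
  i=3: min(10*4^3, 440) = 440
  i=4: min(10*4^4, 440) = 440
  i=5: min(10*4^5, 440) = 440
  i=6: min(10*4^6, 440) = 440
  i=7: min(10*4^7, 440) = 440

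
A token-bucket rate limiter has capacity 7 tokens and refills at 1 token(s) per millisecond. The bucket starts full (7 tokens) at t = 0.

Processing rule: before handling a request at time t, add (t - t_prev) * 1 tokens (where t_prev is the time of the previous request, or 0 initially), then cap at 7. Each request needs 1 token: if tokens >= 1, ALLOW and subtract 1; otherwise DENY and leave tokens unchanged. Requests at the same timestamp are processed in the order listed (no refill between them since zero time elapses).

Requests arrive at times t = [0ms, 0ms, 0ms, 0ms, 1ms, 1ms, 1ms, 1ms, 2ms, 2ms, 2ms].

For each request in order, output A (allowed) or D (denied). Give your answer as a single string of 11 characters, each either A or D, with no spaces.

Simulating step by step:
  req#1 t=0ms: ALLOW
  req#2 t=0ms: ALLOW
  req#3 t=0ms: ALLOW
  req#4 t=0ms: ALLOW
  req#5 t=1ms: ALLOW
  req#6 t=1ms: ALLOW
  req#7 t=1ms: ALLOW
  req#8 t=1ms: ALLOW
  req#9 t=2ms: ALLOW
  req#10 t=2ms: DENY
  req#11 t=2ms: DENY

Answer: AAAAAAAAADD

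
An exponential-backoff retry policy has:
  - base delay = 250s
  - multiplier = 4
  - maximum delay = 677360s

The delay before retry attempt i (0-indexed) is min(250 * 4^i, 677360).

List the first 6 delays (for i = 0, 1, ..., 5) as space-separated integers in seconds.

Computing each delay:
  i=0: min(250*4^0, 677360) = 250
  i=1: min(250*4^1, 677360) = 1000
  i=2: min(250*4^2, 677360) = 4000
  i=3: min(250*4^3, 677360) = 16000
  i=4: min(250*4^4, 677360) = 64000
  i=5: min(250*4^5, 677360) = 256000

Answer: 250 1000 4000 16000 64000 256000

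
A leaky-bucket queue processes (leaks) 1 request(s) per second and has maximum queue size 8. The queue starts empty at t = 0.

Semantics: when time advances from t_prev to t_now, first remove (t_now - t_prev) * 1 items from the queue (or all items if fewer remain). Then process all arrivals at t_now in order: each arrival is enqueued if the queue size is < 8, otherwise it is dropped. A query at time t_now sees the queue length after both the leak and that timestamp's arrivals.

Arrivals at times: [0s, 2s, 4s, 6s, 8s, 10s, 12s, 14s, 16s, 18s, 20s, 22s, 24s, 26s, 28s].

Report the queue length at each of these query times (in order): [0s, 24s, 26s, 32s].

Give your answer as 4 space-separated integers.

Queue lengths at query times:
  query t=0s: backlog = 1
  query t=24s: backlog = 1
  query t=26s: backlog = 1
  query t=32s: backlog = 0

Answer: 1 1 1 0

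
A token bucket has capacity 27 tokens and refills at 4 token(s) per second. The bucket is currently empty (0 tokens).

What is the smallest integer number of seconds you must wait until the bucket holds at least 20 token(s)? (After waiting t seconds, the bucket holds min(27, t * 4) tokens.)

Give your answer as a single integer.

Need t * 4 >= 20, so t >= 20/4.
Smallest integer t = ceil(20/4) = 5.

Answer: 5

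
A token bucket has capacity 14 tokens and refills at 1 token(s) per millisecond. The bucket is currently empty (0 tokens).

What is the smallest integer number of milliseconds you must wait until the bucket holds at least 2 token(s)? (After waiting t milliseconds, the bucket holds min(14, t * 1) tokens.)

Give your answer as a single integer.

Need t * 1 >= 2, so t >= 2/1.
Smallest integer t = ceil(2/1) = 2.

Answer: 2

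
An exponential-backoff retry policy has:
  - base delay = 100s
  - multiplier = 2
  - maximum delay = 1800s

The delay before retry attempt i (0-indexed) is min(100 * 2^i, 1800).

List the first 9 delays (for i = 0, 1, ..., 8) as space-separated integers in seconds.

Computing each delay:
  i=0: min(100*2^0, 1800) = 100
  i=1: min(100*2^1, 1800) = 200
  i=2: min(100*2^2, 1800) = 400
  i=3: min(100*2^3, 1800) = 800
  i=4: min(100*2^4, 1800) = 1600
  i=5: min(100*2^5, 1800) = 1800
  i=6: min(100*2^6, 1800) = 1800
  i=7: min(100*2^7, 1800) = 1800
  i=8: min(100*2^8, 1800) = 1800

Answer: 100 200 400 800 1600 1800 1800 1800 1800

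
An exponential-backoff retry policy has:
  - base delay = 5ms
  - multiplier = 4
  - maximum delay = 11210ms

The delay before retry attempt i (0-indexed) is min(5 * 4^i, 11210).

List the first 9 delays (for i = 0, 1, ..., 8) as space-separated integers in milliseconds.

Answer: 5 20 80 320 1280 5120 11210 11210 11210

Derivation:
Computing each delay:
  i=0: min(5*4^0, 11210) = 5
  i=1: min(5*4^1, 11210) = 20
  i=2: min(5*4^2, 11210) = 80
  i=3: min(5*4^3, 11210) = 320
  i=4: min(5*4^4, 11210) = 1280
  i=5: min(5*4^5, 11210) = 5120
  i=6: min(5*4^6, 11210) = 11210
  i=7: min(5*4^7, 11210) = 11210
  i=8: min(5*4^8, 11210) = 11210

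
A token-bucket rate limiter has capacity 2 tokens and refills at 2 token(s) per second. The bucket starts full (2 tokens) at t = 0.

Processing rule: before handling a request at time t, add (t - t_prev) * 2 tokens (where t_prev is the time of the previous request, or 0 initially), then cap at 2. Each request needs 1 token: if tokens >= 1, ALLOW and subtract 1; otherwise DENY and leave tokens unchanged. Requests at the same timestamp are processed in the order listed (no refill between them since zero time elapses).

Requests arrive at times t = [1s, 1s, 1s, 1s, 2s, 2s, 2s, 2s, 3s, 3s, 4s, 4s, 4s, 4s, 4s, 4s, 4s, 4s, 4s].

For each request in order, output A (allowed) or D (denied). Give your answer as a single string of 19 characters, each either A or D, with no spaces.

Answer: AADDAADDAAAADDDDDDD

Derivation:
Simulating step by step:
  req#1 t=1s: ALLOW
  req#2 t=1s: ALLOW
  req#3 t=1s: DENY
  req#4 t=1s: DENY
  req#5 t=2s: ALLOW
  req#6 t=2s: ALLOW
  req#7 t=2s: DENY
  req#8 t=2s: DENY
  req#9 t=3s: ALLOW
  req#10 t=3s: ALLOW
  req#11 t=4s: ALLOW
  req#12 t=4s: ALLOW
  req#13 t=4s: DENY
  req#14 t=4s: DENY
  req#15 t=4s: DENY
  req#16 t=4s: DENY
  req#17 t=4s: DENY
  req#18 t=4s: DENY
  req#19 t=4s: DENY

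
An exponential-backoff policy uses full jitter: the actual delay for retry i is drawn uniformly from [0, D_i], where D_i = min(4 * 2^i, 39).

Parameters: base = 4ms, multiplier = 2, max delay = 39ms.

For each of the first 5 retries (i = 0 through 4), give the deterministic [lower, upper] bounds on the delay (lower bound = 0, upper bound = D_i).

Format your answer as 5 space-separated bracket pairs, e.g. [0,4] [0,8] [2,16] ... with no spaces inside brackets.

Computing bounds per retry:
  i=0: D_i=min(4*2^0,39)=4, bounds=[0,4]
  i=1: D_i=min(4*2^1,39)=8, bounds=[0,8]
  i=2: D_i=min(4*2^2,39)=16, bounds=[0,16]
  i=3: D_i=min(4*2^3,39)=32, bounds=[0,32]
  i=4: D_i=min(4*2^4,39)=39, bounds=[0,39]

Answer: [0,4] [0,8] [0,16] [0,32] [0,39]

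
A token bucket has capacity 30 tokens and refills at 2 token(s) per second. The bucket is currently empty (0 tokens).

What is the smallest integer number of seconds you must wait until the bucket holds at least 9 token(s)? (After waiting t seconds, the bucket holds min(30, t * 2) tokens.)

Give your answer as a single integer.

Need t * 2 >= 9, so t >= 9/2.
Smallest integer t = ceil(9/2) = 5.

Answer: 5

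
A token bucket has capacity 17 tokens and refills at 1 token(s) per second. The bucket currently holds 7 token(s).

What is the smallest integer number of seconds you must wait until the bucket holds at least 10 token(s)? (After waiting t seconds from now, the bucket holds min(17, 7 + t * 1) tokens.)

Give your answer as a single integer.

Answer: 3

Derivation:
Need 7 + t * 1 >= 10, so t >= 3/1.
Smallest integer t = ceil(3/1) = 3.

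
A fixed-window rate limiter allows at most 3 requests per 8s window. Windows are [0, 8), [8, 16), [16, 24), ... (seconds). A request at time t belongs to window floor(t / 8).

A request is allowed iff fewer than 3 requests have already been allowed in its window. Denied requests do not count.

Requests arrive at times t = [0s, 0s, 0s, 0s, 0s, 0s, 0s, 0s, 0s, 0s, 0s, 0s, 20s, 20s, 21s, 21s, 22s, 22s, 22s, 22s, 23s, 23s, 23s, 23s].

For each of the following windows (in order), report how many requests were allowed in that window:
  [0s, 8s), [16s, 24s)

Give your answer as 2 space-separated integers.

Answer: 3 3

Derivation:
Processing requests:
  req#1 t=0s (window 0): ALLOW
  req#2 t=0s (window 0): ALLOW
  req#3 t=0s (window 0): ALLOW
  req#4 t=0s (window 0): DENY
  req#5 t=0s (window 0): DENY
  req#6 t=0s (window 0): DENY
  req#7 t=0s (window 0): DENY
  req#8 t=0s (window 0): DENY
  req#9 t=0s (window 0): DENY
  req#10 t=0s (window 0): DENY
  req#11 t=0s (window 0): DENY
  req#12 t=0s (window 0): DENY
  req#13 t=20s (window 2): ALLOW
  req#14 t=20s (window 2): ALLOW
  req#15 t=21s (window 2): ALLOW
  req#16 t=21s (window 2): DENY
  req#17 t=22s (window 2): DENY
  req#18 t=22s (window 2): DENY
  req#19 t=22s (window 2): DENY
  req#20 t=22s (window 2): DENY
  req#21 t=23s (window 2): DENY
  req#22 t=23s (window 2): DENY
  req#23 t=23s (window 2): DENY
  req#24 t=23s (window 2): DENY

Allowed counts by window: 3 3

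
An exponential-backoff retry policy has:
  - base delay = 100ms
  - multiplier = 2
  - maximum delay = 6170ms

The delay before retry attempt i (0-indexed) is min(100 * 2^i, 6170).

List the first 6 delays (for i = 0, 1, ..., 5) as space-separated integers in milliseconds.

Computing each delay:
  i=0: min(100*2^0, 6170) = 100
  i=1: min(100*2^1, 6170) = 200
  i=2: min(100*2^2, 6170) = 400
  i=3: min(100*2^3, 6170) = 800
  i=4: min(100*2^4, 6170) = 1600
  i=5: min(100*2^5, 6170) = 3200

Answer: 100 200 400 800 1600 3200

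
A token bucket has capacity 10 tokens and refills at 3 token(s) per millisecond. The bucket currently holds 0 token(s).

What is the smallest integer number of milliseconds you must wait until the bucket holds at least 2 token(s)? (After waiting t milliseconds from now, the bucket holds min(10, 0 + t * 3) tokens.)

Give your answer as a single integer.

Need 0 + t * 3 >= 2, so t >= 2/3.
Smallest integer t = ceil(2/3) = 1.

Answer: 1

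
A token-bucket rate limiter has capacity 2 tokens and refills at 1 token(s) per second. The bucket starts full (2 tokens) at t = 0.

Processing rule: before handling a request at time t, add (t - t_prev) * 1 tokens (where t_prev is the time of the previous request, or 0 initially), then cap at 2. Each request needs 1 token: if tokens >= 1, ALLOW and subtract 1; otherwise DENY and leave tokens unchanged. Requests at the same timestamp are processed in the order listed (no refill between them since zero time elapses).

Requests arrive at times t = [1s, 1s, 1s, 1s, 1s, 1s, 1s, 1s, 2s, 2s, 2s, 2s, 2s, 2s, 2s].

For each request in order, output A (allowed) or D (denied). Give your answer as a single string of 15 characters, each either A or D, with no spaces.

Simulating step by step:
  req#1 t=1s: ALLOW
  req#2 t=1s: ALLOW
  req#3 t=1s: DENY
  req#4 t=1s: DENY
  req#5 t=1s: DENY
  req#6 t=1s: DENY
  req#7 t=1s: DENY
  req#8 t=1s: DENY
  req#9 t=2s: ALLOW
  req#10 t=2s: DENY
  req#11 t=2s: DENY
  req#12 t=2s: DENY
  req#13 t=2s: DENY
  req#14 t=2s: DENY
  req#15 t=2s: DENY

Answer: AADDDDDDADDDDDD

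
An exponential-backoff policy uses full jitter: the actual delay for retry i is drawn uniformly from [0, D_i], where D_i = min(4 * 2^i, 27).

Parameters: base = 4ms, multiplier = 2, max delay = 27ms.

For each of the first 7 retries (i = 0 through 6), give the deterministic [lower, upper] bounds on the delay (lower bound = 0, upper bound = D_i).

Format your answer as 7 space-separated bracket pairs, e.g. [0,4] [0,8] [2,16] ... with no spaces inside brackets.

Answer: [0,4] [0,8] [0,16] [0,27] [0,27] [0,27] [0,27]

Derivation:
Computing bounds per retry:
  i=0: D_i=min(4*2^0,27)=4, bounds=[0,4]
  i=1: D_i=min(4*2^1,27)=8, bounds=[0,8]
  i=2: D_i=min(4*2^2,27)=16, bounds=[0,16]
  i=3: D_i=min(4*2^3,27)=27, bounds=[0,27]
  i=4: D_i=min(4*2^4,27)=27, bounds=[0,27]
  i=5: D_i=min(4*2^5,27)=27, bounds=[0,27]
  i=6: D_i=min(4*2^6,27)=27, bounds=[0,27]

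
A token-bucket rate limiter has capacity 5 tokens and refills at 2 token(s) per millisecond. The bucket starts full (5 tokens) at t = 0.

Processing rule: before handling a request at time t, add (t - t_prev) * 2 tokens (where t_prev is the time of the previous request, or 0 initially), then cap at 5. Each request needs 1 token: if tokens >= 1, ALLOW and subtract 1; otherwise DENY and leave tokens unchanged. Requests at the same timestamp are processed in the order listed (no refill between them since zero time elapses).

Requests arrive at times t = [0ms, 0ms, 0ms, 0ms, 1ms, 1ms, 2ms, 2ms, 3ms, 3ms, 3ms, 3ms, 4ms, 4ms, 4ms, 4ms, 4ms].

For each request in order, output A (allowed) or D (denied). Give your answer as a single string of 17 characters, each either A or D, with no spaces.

Answer: AAAAAAAAAAADAADDD

Derivation:
Simulating step by step:
  req#1 t=0ms: ALLOW
  req#2 t=0ms: ALLOW
  req#3 t=0ms: ALLOW
  req#4 t=0ms: ALLOW
  req#5 t=1ms: ALLOW
  req#6 t=1ms: ALLOW
  req#7 t=2ms: ALLOW
  req#8 t=2ms: ALLOW
  req#9 t=3ms: ALLOW
  req#10 t=3ms: ALLOW
  req#11 t=3ms: ALLOW
  req#12 t=3ms: DENY
  req#13 t=4ms: ALLOW
  req#14 t=4ms: ALLOW
  req#15 t=4ms: DENY
  req#16 t=4ms: DENY
  req#17 t=4ms: DENY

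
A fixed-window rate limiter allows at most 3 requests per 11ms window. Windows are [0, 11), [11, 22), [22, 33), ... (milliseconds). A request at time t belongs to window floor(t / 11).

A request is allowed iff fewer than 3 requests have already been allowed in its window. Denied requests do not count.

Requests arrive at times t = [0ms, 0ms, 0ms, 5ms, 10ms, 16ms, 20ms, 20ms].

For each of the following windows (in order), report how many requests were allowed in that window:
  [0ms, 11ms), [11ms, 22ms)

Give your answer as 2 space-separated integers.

Processing requests:
  req#1 t=0ms (window 0): ALLOW
  req#2 t=0ms (window 0): ALLOW
  req#3 t=0ms (window 0): ALLOW
  req#4 t=5ms (window 0): DENY
  req#5 t=10ms (window 0): DENY
  req#6 t=16ms (window 1): ALLOW
  req#7 t=20ms (window 1): ALLOW
  req#8 t=20ms (window 1): ALLOW

Allowed counts by window: 3 3

Answer: 3 3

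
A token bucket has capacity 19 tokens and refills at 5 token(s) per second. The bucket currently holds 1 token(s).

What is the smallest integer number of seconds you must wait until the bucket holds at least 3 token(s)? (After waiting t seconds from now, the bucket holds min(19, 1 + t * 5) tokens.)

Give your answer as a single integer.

Answer: 1

Derivation:
Need 1 + t * 5 >= 3, so t >= 2/5.
Smallest integer t = ceil(2/5) = 1.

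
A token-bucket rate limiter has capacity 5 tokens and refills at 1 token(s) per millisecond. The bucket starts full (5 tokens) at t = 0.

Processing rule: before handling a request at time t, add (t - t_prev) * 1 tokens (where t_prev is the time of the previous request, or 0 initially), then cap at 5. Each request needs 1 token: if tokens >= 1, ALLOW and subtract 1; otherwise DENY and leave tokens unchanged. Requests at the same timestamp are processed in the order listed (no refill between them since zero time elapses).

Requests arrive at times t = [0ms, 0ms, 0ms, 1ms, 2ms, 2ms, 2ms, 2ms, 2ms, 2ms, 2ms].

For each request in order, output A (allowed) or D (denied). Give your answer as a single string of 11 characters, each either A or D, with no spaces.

Answer: AAAAAAADDDD

Derivation:
Simulating step by step:
  req#1 t=0ms: ALLOW
  req#2 t=0ms: ALLOW
  req#3 t=0ms: ALLOW
  req#4 t=1ms: ALLOW
  req#5 t=2ms: ALLOW
  req#6 t=2ms: ALLOW
  req#7 t=2ms: ALLOW
  req#8 t=2ms: DENY
  req#9 t=2ms: DENY
  req#10 t=2ms: DENY
  req#11 t=2ms: DENY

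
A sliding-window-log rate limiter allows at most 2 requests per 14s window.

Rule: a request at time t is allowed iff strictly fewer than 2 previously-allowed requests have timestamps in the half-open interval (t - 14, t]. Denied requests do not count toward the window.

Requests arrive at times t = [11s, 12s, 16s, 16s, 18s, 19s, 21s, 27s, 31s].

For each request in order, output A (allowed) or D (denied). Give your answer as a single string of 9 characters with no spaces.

Tracking allowed requests in the window:
  req#1 t=11s: ALLOW
  req#2 t=12s: ALLOW
  req#3 t=16s: DENY
  req#4 t=16s: DENY
  req#5 t=18s: DENY
  req#6 t=19s: DENY
  req#7 t=21s: DENY
  req#8 t=27s: ALLOW
  req#9 t=31s: ALLOW

Answer: AADDDDDAA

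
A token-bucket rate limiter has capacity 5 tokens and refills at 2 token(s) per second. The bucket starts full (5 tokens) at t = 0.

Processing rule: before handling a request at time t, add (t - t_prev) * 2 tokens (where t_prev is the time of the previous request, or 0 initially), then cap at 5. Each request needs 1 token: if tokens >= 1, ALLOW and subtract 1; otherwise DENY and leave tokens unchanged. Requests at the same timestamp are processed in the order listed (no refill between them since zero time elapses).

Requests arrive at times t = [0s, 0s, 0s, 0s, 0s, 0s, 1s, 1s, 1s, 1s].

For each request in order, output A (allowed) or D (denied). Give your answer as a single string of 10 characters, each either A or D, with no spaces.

Answer: AAAAADAADD

Derivation:
Simulating step by step:
  req#1 t=0s: ALLOW
  req#2 t=0s: ALLOW
  req#3 t=0s: ALLOW
  req#4 t=0s: ALLOW
  req#5 t=0s: ALLOW
  req#6 t=0s: DENY
  req#7 t=1s: ALLOW
  req#8 t=1s: ALLOW
  req#9 t=1s: DENY
  req#10 t=1s: DENY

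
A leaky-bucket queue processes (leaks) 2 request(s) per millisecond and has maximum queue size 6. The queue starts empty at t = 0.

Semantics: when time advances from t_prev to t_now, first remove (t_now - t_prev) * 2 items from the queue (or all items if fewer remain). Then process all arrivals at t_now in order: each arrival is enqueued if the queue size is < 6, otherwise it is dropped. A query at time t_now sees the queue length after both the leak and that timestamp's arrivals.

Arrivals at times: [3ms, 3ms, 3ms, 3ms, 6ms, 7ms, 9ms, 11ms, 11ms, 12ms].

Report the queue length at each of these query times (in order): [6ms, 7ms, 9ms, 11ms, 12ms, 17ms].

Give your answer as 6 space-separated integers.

Answer: 1 1 1 2 1 0

Derivation:
Queue lengths at query times:
  query t=6ms: backlog = 1
  query t=7ms: backlog = 1
  query t=9ms: backlog = 1
  query t=11ms: backlog = 2
  query t=12ms: backlog = 1
  query t=17ms: backlog = 0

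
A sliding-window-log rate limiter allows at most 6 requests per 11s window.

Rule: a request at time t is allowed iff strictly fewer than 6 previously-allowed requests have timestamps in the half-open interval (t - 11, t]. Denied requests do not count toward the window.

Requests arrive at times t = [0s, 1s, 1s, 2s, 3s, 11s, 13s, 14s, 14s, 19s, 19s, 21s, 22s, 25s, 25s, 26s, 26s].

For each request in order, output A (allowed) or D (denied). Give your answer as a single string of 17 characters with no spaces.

Answer: AAAAAAAAAAADAAAAD

Derivation:
Tracking allowed requests in the window:
  req#1 t=0s: ALLOW
  req#2 t=1s: ALLOW
  req#3 t=1s: ALLOW
  req#4 t=2s: ALLOW
  req#5 t=3s: ALLOW
  req#6 t=11s: ALLOW
  req#7 t=13s: ALLOW
  req#8 t=14s: ALLOW
  req#9 t=14s: ALLOW
  req#10 t=19s: ALLOW
  req#11 t=19s: ALLOW
  req#12 t=21s: DENY
  req#13 t=22s: ALLOW
  req#14 t=25s: ALLOW
  req#15 t=25s: ALLOW
  req#16 t=26s: ALLOW
  req#17 t=26s: DENY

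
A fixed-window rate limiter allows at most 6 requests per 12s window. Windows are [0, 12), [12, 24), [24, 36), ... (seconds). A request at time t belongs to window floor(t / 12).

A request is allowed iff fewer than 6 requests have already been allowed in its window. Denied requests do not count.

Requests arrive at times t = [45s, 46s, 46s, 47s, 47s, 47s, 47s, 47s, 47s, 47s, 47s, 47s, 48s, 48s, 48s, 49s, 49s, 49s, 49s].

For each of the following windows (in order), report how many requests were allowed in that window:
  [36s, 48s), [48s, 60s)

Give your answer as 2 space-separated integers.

Answer: 6 6

Derivation:
Processing requests:
  req#1 t=45s (window 3): ALLOW
  req#2 t=46s (window 3): ALLOW
  req#3 t=46s (window 3): ALLOW
  req#4 t=47s (window 3): ALLOW
  req#5 t=47s (window 3): ALLOW
  req#6 t=47s (window 3): ALLOW
  req#7 t=47s (window 3): DENY
  req#8 t=47s (window 3): DENY
  req#9 t=47s (window 3): DENY
  req#10 t=47s (window 3): DENY
  req#11 t=47s (window 3): DENY
  req#12 t=47s (window 3): DENY
  req#13 t=48s (window 4): ALLOW
  req#14 t=48s (window 4): ALLOW
  req#15 t=48s (window 4): ALLOW
  req#16 t=49s (window 4): ALLOW
  req#17 t=49s (window 4): ALLOW
  req#18 t=49s (window 4): ALLOW
  req#19 t=49s (window 4): DENY

Allowed counts by window: 6 6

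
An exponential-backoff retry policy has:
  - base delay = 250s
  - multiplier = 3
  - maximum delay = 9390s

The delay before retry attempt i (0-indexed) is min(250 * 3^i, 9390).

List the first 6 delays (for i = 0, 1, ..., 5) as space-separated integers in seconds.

Computing each delay:
  i=0: min(250*3^0, 9390) = 250
  i=1: min(250*3^1, 9390) = 750
  i=2: min(250*3^2, 9390) = 2250
  i=3: min(250*3^3, 9390) = 6750
  i=4: min(250*3^4, 9390) = 9390
  i=5: min(250*3^5, 9390) = 9390

Answer: 250 750 2250 6750 9390 9390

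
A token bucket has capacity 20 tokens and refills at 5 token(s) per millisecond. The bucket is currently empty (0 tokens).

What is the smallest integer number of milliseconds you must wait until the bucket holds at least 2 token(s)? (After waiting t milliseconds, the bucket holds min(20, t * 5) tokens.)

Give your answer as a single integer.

Answer: 1

Derivation:
Need t * 5 >= 2, so t >= 2/5.
Smallest integer t = ceil(2/5) = 1.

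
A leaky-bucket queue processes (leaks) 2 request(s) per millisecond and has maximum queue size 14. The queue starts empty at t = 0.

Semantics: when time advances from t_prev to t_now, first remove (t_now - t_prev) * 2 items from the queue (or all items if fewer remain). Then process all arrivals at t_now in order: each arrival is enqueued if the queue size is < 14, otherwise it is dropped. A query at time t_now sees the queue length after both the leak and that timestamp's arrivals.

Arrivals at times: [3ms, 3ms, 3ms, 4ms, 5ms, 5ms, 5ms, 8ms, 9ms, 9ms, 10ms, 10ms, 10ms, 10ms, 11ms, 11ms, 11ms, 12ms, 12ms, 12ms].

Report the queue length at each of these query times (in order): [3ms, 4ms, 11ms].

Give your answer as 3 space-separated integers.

Queue lengths at query times:
  query t=3ms: backlog = 3
  query t=4ms: backlog = 2
  query t=11ms: backlog = 5

Answer: 3 2 5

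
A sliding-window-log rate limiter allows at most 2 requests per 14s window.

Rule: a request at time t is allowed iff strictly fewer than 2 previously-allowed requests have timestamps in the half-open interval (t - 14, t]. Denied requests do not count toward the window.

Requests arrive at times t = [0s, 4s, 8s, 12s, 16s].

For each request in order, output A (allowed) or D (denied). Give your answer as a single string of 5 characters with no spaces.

Tracking allowed requests in the window:
  req#1 t=0s: ALLOW
  req#2 t=4s: ALLOW
  req#3 t=8s: DENY
  req#4 t=12s: DENY
  req#5 t=16s: ALLOW

Answer: AADDA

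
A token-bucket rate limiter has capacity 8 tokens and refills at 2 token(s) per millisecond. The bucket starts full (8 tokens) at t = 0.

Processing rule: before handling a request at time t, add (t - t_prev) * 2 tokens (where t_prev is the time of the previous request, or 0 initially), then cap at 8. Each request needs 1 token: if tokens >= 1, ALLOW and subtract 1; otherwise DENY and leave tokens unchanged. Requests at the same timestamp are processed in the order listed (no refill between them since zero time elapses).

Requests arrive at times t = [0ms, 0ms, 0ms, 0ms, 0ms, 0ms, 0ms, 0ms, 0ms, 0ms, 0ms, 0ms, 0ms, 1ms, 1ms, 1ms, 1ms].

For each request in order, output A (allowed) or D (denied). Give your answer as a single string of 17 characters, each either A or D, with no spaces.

Answer: AAAAAAAADDDDDAADD

Derivation:
Simulating step by step:
  req#1 t=0ms: ALLOW
  req#2 t=0ms: ALLOW
  req#3 t=0ms: ALLOW
  req#4 t=0ms: ALLOW
  req#5 t=0ms: ALLOW
  req#6 t=0ms: ALLOW
  req#7 t=0ms: ALLOW
  req#8 t=0ms: ALLOW
  req#9 t=0ms: DENY
  req#10 t=0ms: DENY
  req#11 t=0ms: DENY
  req#12 t=0ms: DENY
  req#13 t=0ms: DENY
  req#14 t=1ms: ALLOW
  req#15 t=1ms: ALLOW
  req#16 t=1ms: DENY
  req#17 t=1ms: DENY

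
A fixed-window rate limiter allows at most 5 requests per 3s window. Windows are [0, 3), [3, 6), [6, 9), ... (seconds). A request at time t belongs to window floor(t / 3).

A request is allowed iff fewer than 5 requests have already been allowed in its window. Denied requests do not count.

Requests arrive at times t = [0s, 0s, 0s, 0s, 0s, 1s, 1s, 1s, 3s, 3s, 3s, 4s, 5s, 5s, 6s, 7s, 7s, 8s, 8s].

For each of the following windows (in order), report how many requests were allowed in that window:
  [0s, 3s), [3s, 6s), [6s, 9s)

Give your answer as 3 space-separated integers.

Answer: 5 5 5

Derivation:
Processing requests:
  req#1 t=0s (window 0): ALLOW
  req#2 t=0s (window 0): ALLOW
  req#3 t=0s (window 0): ALLOW
  req#4 t=0s (window 0): ALLOW
  req#5 t=0s (window 0): ALLOW
  req#6 t=1s (window 0): DENY
  req#7 t=1s (window 0): DENY
  req#8 t=1s (window 0): DENY
  req#9 t=3s (window 1): ALLOW
  req#10 t=3s (window 1): ALLOW
  req#11 t=3s (window 1): ALLOW
  req#12 t=4s (window 1): ALLOW
  req#13 t=5s (window 1): ALLOW
  req#14 t=5s (window 1): DENY
  req#15 t=6s (window 2): ALLOW
  req#16 t=7s (window 2): ALLOW
  req#17 t=7s (window 2): ALLOW
  req#18 t=8s (window 2): ALLOW
  req#19 t=8s (window 2): ALLOW

Allowed counts by window: 5 5 5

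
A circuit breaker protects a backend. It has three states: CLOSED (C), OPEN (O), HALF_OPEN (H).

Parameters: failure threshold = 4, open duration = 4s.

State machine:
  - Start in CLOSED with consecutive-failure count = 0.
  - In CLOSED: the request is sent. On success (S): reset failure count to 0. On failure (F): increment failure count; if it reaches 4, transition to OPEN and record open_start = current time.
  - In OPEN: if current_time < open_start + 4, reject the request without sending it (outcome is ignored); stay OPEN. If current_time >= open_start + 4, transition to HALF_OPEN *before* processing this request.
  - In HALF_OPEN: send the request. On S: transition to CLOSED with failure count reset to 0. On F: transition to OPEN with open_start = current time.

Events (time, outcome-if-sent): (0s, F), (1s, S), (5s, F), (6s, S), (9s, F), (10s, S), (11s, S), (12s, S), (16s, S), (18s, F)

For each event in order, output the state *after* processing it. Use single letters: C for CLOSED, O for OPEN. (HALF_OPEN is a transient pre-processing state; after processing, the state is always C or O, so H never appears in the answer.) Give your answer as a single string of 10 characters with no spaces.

Answer: CCCCCCCCCC

Derivation:
State after each event:
  event#1 t=0s outcome=F: state=CLOSED
  event#2 t=1s outcome=S: state=CLOSED
  event#3 t=5s outcome=F: state=CLOSED
  event#4 t=6s outcome=S: state=CLOSED
  event#5 t=9s outcome=F: state=CLOSED
  event#6 t=10s outcome=S: state=CLOSED
  event#7 t=11s outcome=S: state=CLOSED
  event#8 t=12s outcome=S: state=CLOSED
  event#9 t=16s outcome=S: state=CLOSED
  event#10 t=18s outcome=F: state=CLOSED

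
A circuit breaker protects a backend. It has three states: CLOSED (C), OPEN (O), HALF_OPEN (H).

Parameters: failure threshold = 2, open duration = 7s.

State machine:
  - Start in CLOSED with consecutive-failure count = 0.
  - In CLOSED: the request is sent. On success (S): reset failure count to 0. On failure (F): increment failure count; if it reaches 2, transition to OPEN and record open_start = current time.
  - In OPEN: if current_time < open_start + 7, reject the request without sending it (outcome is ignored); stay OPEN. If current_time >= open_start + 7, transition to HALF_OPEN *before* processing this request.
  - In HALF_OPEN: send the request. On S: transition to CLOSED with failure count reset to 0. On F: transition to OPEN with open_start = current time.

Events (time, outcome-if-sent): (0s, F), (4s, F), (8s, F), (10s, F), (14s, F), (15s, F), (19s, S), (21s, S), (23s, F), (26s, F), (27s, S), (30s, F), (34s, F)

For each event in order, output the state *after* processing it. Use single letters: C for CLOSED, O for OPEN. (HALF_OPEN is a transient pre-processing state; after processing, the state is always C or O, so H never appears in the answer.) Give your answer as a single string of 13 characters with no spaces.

State after each event:
  event#1 t=0s outcome=F: state=CLOSED
  event#2 t=4s outcome=F: state=OPEN
  event#3 t=8s outcome=F: state=OPEN
  event#4 t=10s outcome=F: state=OPEN
  event#5 t=14s outcome=F: state=OPEN
  event#6 t=15s outcome=F: state=OPEN
  event#7 t=19s outcome=S: state=OPEN
  event#8 t=21s outcome=S: state=CLOSED
  event#9 t=23s outcome=F: state=CLOSED
  event#10 t=26s outcome=F: state=OPEN
  event#11 t=27s outcome=S: state=OPEN
  event#12 t=30s outcome=F: state=OPEN
  event#13 t=34s outcome=F: state=OPEN

Answer: COOOOOOCCOOOO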